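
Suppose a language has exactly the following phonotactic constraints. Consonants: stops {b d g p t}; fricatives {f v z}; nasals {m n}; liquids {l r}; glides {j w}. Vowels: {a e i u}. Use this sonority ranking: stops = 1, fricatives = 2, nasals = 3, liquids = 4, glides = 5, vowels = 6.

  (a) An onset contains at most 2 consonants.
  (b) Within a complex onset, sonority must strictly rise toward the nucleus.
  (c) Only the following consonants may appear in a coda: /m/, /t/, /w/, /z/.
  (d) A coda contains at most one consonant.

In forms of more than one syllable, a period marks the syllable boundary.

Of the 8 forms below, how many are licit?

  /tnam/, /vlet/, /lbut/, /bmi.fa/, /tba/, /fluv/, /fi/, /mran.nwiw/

/tnam/ — σ1 onset /tn/ (1→3 rises), coda /m/ ok → licit
/vlet/ — σ1 onset /vl/ (2→4 rises), coda /t/ ok → licit
/lbut/ — violates constraint (b): syllable 1 onset /lb/: /l/ (liquid, 4) → /b/ (stop, 1) does not rise → illicit
/bmi.fa/ — σ1 onset /bm/ (1→3 rises), coda /∅/ ok; σ2 onset /f/, coda /∅/ ok → licit
/tba/ — violates constraint (b): syllable 1 onset /tb/: /t/ (stop, 1) → /b/ (stop, 1) does not rise → illicit
/fluv/ — violates constraint (c): syllable 1 coda contains /v/, which is not a licensed coda consonant → illicit
/fi/ — σ1 onset /f/, coda /∅/ ok → licit
/mran.nwiw/ — violates constraint (c): syllable 1 coda contains /n/, which is not a licensed coda consonant → illicit
Licit: /tnam/, /vlet/, /bmi.fa/, /fi/ → 4.

4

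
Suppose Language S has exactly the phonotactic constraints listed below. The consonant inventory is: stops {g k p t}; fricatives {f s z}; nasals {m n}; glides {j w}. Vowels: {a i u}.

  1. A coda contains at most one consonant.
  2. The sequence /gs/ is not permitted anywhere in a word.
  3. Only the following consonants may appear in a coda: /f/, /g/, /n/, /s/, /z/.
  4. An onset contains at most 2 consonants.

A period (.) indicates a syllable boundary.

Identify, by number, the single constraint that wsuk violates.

wsuk: syllable 1 coda contains /k/, which is not a licensed coda consonant.
This is a violation of constraint 3: "Only the following consonants may appear in a coda: /f/, /g/, /n/, /s/, /z/."
The remaining constraints (1, 2, 4) are satisfied.

3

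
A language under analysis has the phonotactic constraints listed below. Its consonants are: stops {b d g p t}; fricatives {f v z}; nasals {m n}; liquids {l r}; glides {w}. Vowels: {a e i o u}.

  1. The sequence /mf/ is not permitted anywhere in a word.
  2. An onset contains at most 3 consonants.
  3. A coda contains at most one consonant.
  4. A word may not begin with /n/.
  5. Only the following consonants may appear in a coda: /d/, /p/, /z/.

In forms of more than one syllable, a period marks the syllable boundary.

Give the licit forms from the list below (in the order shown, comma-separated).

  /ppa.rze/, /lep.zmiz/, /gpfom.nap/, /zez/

/ppa.rze/ — σ1 onset /pp/ (2C), coda /∅/ ok; σ2 onset /rz/ (2C), coda /∅/ ok → licit
/lep.zmiz/ — σ1 onset /l/, coda /p/ ok; σ2 onset /zm/ (2C), coda /z/ ok → licit
/gpfom.nap/ — violates constraint 5: syllable 1 coda contains /m/, which is not a licensed coda consonant → illicit
/zez/ — σ1 onset /z/, coda /z/ ok → licit

/ppa.rze/, /lep.zmiz/, /zez/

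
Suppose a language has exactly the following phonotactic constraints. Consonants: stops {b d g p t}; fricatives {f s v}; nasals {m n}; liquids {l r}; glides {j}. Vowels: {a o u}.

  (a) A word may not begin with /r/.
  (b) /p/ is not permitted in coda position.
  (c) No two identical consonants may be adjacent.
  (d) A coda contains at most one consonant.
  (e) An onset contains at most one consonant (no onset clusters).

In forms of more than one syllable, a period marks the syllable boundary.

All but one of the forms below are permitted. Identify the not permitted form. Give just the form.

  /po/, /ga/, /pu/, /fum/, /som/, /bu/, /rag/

/rag/

/po/ — σ1 onset /p/, coda /∅/ ok → permitted
/ga/ — σ1 onset /g/, coda /∅/ ok → permitted
/pu/ — σ1 onset /p/, coda /∅/ ok → permitted
/fum/ — σ1 onset /f/, coda /m/ ok → permitted
/som/ — σ1 onset /s/, coda /m/ ok → permitted
/bu/ — σ1 onset /b/, coda /∅/ ok → permitted
/rag/ — violates constraint (a): word begins with /r/ → not permitted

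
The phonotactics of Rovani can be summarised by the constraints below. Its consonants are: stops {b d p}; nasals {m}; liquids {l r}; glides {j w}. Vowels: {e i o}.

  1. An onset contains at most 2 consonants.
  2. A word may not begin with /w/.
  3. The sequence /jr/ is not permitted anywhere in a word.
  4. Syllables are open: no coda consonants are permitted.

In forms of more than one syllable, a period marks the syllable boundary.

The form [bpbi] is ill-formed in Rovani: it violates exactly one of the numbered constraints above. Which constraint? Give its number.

1

[bpbi]: syllable 1 onset /bpb/ has 3 consonants (> 2).
This is a violation of constraint 1: "An onset contains at most 2 consonants."
The remaining constraints (2, 3, 4) are satisfied.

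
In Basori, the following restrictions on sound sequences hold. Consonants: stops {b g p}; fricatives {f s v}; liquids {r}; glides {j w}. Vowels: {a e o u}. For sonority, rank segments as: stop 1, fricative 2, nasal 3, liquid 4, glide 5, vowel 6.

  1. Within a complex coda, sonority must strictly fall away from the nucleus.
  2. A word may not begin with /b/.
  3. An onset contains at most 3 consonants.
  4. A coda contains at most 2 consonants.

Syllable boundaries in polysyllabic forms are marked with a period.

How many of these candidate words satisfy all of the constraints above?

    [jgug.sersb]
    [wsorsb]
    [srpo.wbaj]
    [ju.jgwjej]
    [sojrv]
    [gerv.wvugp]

1

[jgug.sersb] — violates constraint 4: syllable 2 coda /rsb/ has 3 consonants (> 2) → not permitted
[wsorsb] — violates constraint 4: syllable 1 coda /rsb/ has 3 consonants (> 2) → not permitted
[srpo.wbaj] — σ1 onset /srp/ (3C), coda /∅/ ok; σ2 onset /wb/ (2C), coda /j/ ok → permitted
[ju.jgwjej] — violates constraint 3: syllable 2 onset /jgwj/ has 4 consonants (> 3) → not permitted
[sojrv] — violates constraint 4: syllable 1 coda /jrv/ has 3 consonants (> 2) → not permitted
[gerv.wvugp] — violates constraint 1: syllable 2 coda /gp/: /g/ (stop, 1) → /p/ (stop, 1) does not fall → not permitted
Permitted: [srpo.wbaj] → 1.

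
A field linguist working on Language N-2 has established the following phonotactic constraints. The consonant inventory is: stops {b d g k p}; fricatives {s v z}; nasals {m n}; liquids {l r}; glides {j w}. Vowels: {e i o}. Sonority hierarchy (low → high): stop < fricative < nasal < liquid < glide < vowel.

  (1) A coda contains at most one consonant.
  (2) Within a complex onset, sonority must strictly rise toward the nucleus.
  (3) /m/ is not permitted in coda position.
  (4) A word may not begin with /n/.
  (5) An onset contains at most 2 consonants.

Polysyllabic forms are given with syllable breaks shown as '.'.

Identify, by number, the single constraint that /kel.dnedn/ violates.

/kel.dnedn/: syllable 2 coda /dn/ has 2 consonants (> 1).
This is a violation of constraint 1: "A coda contains at most one consonant."
The remaining constraints (2, 3, 4, 5) are satisfied.

1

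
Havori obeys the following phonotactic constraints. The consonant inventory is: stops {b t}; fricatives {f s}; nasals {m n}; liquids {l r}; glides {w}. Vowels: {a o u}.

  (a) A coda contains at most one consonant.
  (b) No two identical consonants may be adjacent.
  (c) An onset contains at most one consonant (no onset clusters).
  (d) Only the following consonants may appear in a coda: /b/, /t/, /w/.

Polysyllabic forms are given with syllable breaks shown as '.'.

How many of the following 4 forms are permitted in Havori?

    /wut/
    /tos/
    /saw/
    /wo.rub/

3

/wut/ — σ1 onset /w/, coda /t/ ok → permitted
/tos/ — violates constraint (d): syllable 1 coda contains /s/, which is not a licensed coda consonant → not permitted
/saw/ — σ1 onset /s/, coda /w/ ok → permitted
/wo.rub/ — σ1 onset /w/, coda /∅/ ok; σ2 onset /r/, coda /b/ ok → permitted
Permitted: /wut/, /saw/, /wo.rub/ → 3.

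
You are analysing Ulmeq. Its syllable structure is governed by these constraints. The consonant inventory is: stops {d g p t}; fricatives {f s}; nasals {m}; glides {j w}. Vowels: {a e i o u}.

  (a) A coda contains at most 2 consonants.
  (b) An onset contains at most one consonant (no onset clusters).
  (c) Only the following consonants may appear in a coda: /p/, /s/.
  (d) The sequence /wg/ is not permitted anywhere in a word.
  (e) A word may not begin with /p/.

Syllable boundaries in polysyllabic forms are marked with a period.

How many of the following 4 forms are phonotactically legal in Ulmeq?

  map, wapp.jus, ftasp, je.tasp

map — σ1 onset /m/, coda /p/ ok → phonotactically legal
wapp.jus — σ1 onset /w/, coda /pp/ (2C) ok; σ2 onset /j/, coda /s/ ok → phonotactically legal
ftasp — violates constraint (b): syllable 1 onset /ft/ has 2 consonants (> 1) → phonotactically illegal
je.tasp — σ1 onset /j/, coda /∅/ ok; σ2 onset /t/, coda /sp/ (2C) ok → phonotactically legal
Phonotactically legal: map, wapp.jus, je.tasp → 3.

3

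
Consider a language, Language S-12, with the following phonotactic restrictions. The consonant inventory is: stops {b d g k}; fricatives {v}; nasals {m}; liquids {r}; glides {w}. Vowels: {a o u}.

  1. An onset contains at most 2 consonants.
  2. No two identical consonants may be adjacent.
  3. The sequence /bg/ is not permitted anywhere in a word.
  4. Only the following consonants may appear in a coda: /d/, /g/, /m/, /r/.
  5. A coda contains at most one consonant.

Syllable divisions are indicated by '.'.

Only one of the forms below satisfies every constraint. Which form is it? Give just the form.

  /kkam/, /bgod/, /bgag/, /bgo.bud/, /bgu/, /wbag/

/kkam/ — violates constraint 2: adjacent identical consonants /kk/ → phonotactically illegal
/bgod/ — violates constraint 3: contains banned sequence /bg/ → phonotactically illegal
/bgag/ — violates constraint 3: contains banned sequence /bg/ → phonotactically illegal
/bgo.bud/ — violates constraint 3: contains banned sequence /bg/ → phonotactically illegal
/bgu/ — violates constraint 3: contains banned sequence /bg/ → phonotactically illegal
/wbag/ — σ1 onset /wb/ (2C), coda /g/ ok → phonotactically legal

/wbag/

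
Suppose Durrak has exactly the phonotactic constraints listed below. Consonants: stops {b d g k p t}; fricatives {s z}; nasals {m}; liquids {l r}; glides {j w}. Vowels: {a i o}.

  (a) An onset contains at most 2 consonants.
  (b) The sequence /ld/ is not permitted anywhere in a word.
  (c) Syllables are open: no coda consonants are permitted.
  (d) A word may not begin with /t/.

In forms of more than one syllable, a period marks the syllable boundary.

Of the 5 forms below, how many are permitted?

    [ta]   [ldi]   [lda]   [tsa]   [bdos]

0

[ta] — violates constraint (d): word begins with /t/ → not permitted
[ldi] — violates constraint (b): contains banned sequence /ld/ → not permitted
[lda] — violates constraint (b): contains banned sequence /ld/ → not permitted
[tsa] — violates constraint (d): word begins with /t/ → not permitted
[bdos] — violates constraint (c): syllable 1 coda /s/ has 1 consonant (> 0) → not permitted
No form is permitted → 0.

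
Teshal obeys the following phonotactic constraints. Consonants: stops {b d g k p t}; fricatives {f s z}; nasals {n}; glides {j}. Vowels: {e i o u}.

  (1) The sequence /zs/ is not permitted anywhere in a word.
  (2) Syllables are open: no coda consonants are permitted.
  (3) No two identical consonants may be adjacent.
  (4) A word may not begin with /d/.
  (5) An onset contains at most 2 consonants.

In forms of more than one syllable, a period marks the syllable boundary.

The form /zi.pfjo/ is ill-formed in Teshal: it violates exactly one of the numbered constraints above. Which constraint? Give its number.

/zi.pfjo/: syllable 2 onset /pfj/ has 3 consonants (> 2).
This is a violation of constraint 5: "An onset contains at most 2 consonants."
The remaining constraints (1, 2, 3, 4) are satisfied.

5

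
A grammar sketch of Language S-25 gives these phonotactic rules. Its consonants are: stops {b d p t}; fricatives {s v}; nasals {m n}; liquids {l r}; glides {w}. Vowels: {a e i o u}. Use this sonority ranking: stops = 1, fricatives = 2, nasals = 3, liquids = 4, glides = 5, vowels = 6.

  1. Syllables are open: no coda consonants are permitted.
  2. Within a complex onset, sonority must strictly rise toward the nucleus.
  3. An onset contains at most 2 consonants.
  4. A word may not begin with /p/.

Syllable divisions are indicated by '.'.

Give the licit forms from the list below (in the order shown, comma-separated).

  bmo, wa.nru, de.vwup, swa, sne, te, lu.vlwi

bmo, wa.nru, swa, sne, te

bmo — σ1 onset /bm/ (1→3 rises), coda /∅/ ok → licit
wa.nru — σ1 onset /w/, coda /∅/ ok; σ2 onset /nr/ (3→4 rises), coda /∅/ ok → licit
de.vwup — violates constraint 1: syllable 2 coda /p/ has 1 consonant (> 0) → illicit
swa — σ1 onset /sw/ (2→5 rises), coda /∅/ ok → licit
sne — σ1 onset /sn/ (2→3 rises), coda /∅/ ok → licit
te — σ1 onset /t/, coda /∅/ ok → licit
lu.vlwi — violates constraint 3: syllable 2 onset /vlw/ has 3 consonants (> 2) → illicit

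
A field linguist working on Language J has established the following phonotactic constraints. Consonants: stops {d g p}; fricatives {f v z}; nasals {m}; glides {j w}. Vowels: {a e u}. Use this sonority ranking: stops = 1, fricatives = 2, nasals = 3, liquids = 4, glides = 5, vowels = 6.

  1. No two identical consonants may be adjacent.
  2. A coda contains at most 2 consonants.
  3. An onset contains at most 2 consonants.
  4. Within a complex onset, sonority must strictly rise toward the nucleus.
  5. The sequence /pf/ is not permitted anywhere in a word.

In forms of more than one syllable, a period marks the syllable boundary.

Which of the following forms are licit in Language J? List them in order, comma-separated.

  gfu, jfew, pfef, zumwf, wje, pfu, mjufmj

gfu

gfu — σ1 onset /gf/ (1→2 rises), coda /∅/ ok → licit
jfew — violates constraint 4: syllable 1 onset /jf/: /j/ (glide, 5) → /f/ (fricative, 2) does not rise → illicit
pfef — violates constraint 5: contains banned sequence /pf/ → illicit
zumwf — violates constraint 2: syllable 1 coda /mwf/ has 3 consonants (> 2) → illicit
wje — violates constraint 4: syllable 1 onset /wj/: /w/ (glide, 5) → /j/ (glide, 5) does not rise → illicit
pfu — violates constraint 5: contains banned sequence /pf/ → illicit
mjufmj — violates constraint 2: syllable 1 coda /fmj/ has 3 consonants (> 2) → illicit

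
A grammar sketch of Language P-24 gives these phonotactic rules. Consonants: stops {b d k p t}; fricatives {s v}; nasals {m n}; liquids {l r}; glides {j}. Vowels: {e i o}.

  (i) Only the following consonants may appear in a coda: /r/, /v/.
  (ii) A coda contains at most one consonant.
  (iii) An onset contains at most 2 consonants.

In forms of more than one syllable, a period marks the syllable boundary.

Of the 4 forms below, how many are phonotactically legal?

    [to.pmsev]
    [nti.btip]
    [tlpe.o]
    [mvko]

[to.pmsev] — violates constraint (iii): syllable 2 onset /pms/ has 3 consonants (> 2) → phonotactically illegal
[nti.btip] — violates constraint (i): syllable 2 coda contains /p/, which is not a licensed coda consonant → phonotactically illegal
[tlpe.o] — violates constraint (iii): syllable 1 onset /tlp/ has 3 consonants (> 2) → phonotactically illegal
[mvko] — violates constraint (iii): syllable 1 onset /mvk/ has 3 consonants (> 2) → phonotactically illegal
No form is phonotactically legal → 0.

0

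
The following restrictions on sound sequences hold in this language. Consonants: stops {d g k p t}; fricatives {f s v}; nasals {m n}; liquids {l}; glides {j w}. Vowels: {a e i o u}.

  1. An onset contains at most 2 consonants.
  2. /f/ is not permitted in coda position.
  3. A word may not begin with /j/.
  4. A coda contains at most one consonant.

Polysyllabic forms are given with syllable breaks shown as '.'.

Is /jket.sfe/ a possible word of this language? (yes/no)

/jket.sfe/ — violates constraint 3: word begins with /j/ → phonotactically illegal

no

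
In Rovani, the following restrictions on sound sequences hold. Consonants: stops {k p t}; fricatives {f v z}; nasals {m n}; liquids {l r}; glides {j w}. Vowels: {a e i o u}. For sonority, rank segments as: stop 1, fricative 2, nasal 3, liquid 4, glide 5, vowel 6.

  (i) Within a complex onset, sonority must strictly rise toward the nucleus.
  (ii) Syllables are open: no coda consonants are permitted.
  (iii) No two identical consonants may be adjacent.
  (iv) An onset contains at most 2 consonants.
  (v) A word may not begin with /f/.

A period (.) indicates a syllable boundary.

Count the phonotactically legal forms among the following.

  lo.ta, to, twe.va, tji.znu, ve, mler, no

lo.ta — σ1 onset /l/, coda /∅/ ok; σ2 onset /t/, coda /∅/ ok → phonotactically legal
to — σ1 onset /t/, coda /∅/ ok → phonotactically legal
twe.va — σ1 onset /tw/ (1→5 rises), coda /∅/ ok; σ2 onset /v/, coda /∅/ ok → phonotactically legal
tji.znu — σ1 onset /tj/ (1→5 rises), coda /∅/ ok; σ2 onset /zn/ (2→3 rises), coda /∅/ ok → phonotactically legal
ve — σ1 onset /v/, coda /∅/ ok → phonotactically legal
mler — violates constraint (ii): syllable 1 coda /r/ has 1 consonant (> 0) → phonotactically illegal
no — σ1 onset /n/, coda /∅/ ok → phonotactically legal
Phonotactically legal: lo.ta, to, twe.va, tji.znu, ve, no → 6.

6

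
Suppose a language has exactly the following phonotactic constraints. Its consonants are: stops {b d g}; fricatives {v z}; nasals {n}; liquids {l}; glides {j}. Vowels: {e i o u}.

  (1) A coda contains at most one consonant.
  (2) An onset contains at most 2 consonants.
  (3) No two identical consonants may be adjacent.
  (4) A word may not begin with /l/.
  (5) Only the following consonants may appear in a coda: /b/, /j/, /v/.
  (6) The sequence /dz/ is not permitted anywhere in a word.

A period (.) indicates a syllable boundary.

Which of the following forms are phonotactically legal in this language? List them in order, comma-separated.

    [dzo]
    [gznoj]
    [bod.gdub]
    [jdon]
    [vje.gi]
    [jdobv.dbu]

[dzo] — violates constraint 6: contains banned sequence /dz/ → phonotactically illegal
[gznoj] — violates constraint 2: syllable 1 onset /gzn/ has 3 consonants (> 2) → phonotactically illegal
[bod.gdub] — violates constraint 5: syllable 1 coda contains /d/, which is not a licensed coda consonant → phonotactically illegal
[jdon] — violates constraint 5: syllable 1 coda contains /n/, which is not a licensed coda consonant → phonotactically illegal
[vje.gi] — σ1 onset /vj/ (2C), coda /∅/ ok; σ2 onset /g/, coda /∅/ ok → phonotactically legal
[jdobv.dbu] — violates constraint 1: syllable 1 coda /bv/ has 2 consonants (> 1) → phonotactically illegal

[vje.gi]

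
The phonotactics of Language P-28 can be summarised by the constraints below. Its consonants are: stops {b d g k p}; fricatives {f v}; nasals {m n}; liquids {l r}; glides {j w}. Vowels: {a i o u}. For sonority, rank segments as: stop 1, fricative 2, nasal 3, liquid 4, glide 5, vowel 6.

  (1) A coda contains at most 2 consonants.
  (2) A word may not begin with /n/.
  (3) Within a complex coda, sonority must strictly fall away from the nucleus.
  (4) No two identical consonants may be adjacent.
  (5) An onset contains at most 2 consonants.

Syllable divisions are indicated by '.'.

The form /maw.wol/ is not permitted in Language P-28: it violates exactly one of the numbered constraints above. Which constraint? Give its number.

/maw.wol/: adjacent identical consonants /ww/.
This is a violation of constraint 4: "No two identical consonants may be adjacent."
The remaining constraints (1, 2, 3, 5) are satisfied.

4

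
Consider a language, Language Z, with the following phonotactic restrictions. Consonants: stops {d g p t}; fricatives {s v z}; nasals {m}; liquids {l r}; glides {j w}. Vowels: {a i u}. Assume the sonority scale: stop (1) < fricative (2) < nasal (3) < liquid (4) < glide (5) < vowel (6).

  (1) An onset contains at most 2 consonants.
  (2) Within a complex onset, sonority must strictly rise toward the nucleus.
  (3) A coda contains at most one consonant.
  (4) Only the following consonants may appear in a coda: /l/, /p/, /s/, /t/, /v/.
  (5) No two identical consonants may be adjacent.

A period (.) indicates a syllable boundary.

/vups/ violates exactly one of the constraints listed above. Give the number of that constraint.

/vups/: syllable 1 coda /ps/ has 2 consonants (> 1).
This is a violation of constraint 3: "A coda contains at most one consonant."
The remaining constraints (1, 2, 4, 5) are satisfied.

3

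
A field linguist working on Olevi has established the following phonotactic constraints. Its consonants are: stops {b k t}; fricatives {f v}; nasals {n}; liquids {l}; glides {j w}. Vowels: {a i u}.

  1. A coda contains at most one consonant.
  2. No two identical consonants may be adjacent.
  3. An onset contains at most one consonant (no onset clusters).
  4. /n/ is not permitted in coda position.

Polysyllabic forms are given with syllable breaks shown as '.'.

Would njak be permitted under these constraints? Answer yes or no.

no

njak — violates constraint 3: syllable 1 onset /nj/ has 2 consonants (> 1) → not permitted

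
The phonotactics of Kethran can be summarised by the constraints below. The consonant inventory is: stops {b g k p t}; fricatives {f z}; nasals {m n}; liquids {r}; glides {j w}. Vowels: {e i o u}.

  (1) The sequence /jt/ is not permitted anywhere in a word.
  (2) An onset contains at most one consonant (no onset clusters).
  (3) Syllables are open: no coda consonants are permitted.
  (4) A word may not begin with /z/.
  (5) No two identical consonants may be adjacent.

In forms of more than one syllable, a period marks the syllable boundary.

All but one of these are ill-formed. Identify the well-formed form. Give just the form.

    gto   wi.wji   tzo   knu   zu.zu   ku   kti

gto — violates constraint 2: syllable 1 onset /gt/ has 2 consonants (> 1) → ill-formed
wi.wji — violates constraint 2: syllable 2 onset /wj/ has 2 consonants (> 1) → ill-formed
tzo — violates constraint 2: syllable 1 onset /tz/ has 2 consonants (> 1) → ill-formed
knu — violates constraint 2: syllable 1 onset /kn/ has 2 consonants (> 1) → ill-formed
zu.zu — violates constraint 4: word begins with /z/ → ill-formed
ku — σ1 onset /k/, coda /∅/ ok → well-formed
kti — violates constraint 2: syllable 1 onset /kt/ has 2 consonants (> 1) → ill-formed

ku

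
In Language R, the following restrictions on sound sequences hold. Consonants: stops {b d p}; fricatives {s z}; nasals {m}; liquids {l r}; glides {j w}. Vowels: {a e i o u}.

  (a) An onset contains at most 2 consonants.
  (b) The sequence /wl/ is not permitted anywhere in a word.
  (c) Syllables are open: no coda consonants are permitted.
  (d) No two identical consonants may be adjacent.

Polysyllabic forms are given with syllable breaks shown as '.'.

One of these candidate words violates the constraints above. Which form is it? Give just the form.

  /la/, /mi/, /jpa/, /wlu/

/wlu/

/la/ — σ1 onset /l/, coda /∅/ ok → permitted
/mi/ — σ1 onset /m/, coda /∅/ ok → permitted
/jpa/ — σ1 onset /jp/ (2C), coda /∅/ ok → permitted
/wlu/ — violates constraint (b): contains banned sequence /wl/ → not permitted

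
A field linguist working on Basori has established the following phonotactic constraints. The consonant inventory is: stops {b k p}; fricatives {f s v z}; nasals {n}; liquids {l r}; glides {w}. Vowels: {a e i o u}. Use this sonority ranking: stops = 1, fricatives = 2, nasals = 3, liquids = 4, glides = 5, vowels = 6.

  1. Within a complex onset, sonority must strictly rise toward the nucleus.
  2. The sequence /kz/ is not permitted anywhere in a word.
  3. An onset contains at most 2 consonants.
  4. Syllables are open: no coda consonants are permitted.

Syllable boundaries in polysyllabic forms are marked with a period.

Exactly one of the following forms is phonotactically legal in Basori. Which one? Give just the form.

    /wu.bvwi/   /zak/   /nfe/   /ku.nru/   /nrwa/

/ku.nru/

/wu.bvwi/ — violates constraint 3: syllable 2 onset /bvw/ has 3 consonants (> 2) → phonotactically illegal
/zak/ — violates constraint 4: syllable 1 coda /k/ has 1 consonant (> 0) → phonotactically illegal
/nfe/ — violates constraint 1: syllable 1 onset /nf/: /n/ (nasal, 3) → /f/ (fricative, 2) does not rise → phonotactically illegal
/ku.nru/ — σ1 onset /k/, coda /∅/ ok; σ2 onset /nr/ (3→4 rises), coda /∅/ ok → phonotactically legal
/nrwa/ — violates constraint 3: syllable 1 onset /nrw/ has 3 consonants (> 2) → phonotactically illegal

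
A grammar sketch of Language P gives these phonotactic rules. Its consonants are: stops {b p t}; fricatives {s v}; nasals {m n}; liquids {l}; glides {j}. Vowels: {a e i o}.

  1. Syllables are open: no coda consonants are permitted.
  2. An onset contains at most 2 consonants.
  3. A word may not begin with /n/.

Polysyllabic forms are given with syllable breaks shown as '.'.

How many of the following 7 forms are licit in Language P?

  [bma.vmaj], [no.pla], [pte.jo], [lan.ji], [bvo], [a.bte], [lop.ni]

3

[bma.vmaj] — violates constraint 1: syllable 2 coda /j/ has 1 consonant (> 0) → illicit
[no.pla] — violates constraint 3: word begins with /n/ → illicit
[pte.jo] — σ1 onset /pt/ (2C), coda /∅/ ok; σ2 onset /j/, coda /∅/ ok → licit
[lan.ji] — violates constraint 1: syllable 1 coda /n/ has 1 consonant (> 0) → illicit
[bvo] — σ1 onset /bv/ (2C), coda /∅/ ok → licit
[a.bte] — σ1 onset /∅/, coda /∅/ ok; σ2 onset /bt/ (2C), coda /∅/ ok → licit
[lop.ni] — violates constraint 1: syllable 1 coda /p/ has 1 consonant (> 0) → illicit
Licit: [pte.jo], [bvo], [a.bte] → 3.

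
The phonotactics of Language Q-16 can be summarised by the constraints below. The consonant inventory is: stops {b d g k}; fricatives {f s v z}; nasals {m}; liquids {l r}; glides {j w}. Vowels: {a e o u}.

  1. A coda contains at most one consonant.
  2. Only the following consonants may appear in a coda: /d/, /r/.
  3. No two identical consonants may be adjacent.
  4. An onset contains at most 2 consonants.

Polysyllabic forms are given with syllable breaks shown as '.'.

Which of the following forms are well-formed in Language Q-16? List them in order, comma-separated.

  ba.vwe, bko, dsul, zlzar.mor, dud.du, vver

ba.vwe, bko

ba.vwe — σ1 onset /b/, coda /∅/ ok; σ2 onset /vw/ (2C), coda /∅/ ok → well-formed
bko — σ1 onset /bk/ (2C), coda /∅/ ok → well-formed
dsul — violates constraint 2: syllable 1 coda contains /l/, which is not a licensed coda consonant → ill-formed
zlzar.mor — violates constraint 4: syllable 1 onset /zlz/ has 3 consonants (> 2) → ill-formed
dud.du — violates constraint 3: adjacent identical consonants /dd/ → ill-formed
vver — violates constraint 3: adjacent identical consonants /vv/ → ill-formed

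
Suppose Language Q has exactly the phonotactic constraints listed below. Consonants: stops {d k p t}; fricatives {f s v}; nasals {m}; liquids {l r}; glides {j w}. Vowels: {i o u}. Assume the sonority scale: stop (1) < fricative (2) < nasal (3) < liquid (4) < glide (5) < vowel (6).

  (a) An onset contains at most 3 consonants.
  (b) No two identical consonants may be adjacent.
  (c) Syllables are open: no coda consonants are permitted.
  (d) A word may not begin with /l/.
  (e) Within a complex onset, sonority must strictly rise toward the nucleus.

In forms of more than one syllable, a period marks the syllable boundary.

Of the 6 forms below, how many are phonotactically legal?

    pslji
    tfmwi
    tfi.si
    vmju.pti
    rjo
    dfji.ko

pslji — violates constraint (a): syllable 1 onset /pslj/ has 4 consonants (> 3) → phonotactically illegal
tfmwi — violates constraint (a): syllable 1 onset /tfmw/ has 4 consonants (> 3) → phonotactically illegal
tfi.si — σ1 onset /tf/ (1→2 rises), coda /∅/ ok; σ2 onset /s/, coda /∅/ ok → phonotactically legal
vmju.pti — violates constraint (e): syllable 2 onset /pt/: /p/ (stop, 1) → /t/ (stop, 1) does not rise → phonotactically illegal
rjo — σ1 onset /rj/ (4→5 rises), coda /∅/ ok → phonotactically legal
dfji.ko — σ1 onset /dfj/ (1→2→5 rises), coda /∅/ ok; σ2 onset /k/, coda /∅/ ok → phonotactically legal
Phonotactically legal: tfi.si, rjo, dfji.ko → 3.

3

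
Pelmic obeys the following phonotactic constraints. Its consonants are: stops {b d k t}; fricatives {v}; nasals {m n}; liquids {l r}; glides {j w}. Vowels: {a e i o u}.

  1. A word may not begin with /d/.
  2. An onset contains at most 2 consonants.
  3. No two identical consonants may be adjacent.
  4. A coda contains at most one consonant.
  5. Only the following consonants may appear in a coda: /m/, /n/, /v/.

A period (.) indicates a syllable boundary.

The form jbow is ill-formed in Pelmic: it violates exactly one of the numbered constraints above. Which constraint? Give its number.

jbow: syllable 1 coda contains /w/, which is not a licensed coda consonant.
This is a violation of constraint 5: "Only the following consonants may appear in a coda: /m/, /n/, /v/."
The remaining constraints (1, 2, 3, 4) are satisfied.

5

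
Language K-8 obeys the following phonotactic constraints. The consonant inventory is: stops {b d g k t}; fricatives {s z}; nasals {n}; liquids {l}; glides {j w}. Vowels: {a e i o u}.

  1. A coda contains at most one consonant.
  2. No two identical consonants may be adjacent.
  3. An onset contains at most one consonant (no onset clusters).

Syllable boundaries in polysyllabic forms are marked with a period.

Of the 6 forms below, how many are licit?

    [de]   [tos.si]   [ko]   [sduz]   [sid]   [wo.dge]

3

[de] — σ1 onset /d/, coda /∅/ ok → licit
[tos.si] — violates constraint 2: adjacent identical consonants /ss/ → illicit
[ko] — σ1 onset /k/, coda /∅/ ok → licit
[sduz] — violates constraint 3: syllable 1 onset /sd/ has 2 consonants (> 1) → illicit
[sid] — σ1 onset /s/, coda /d/ ok → licit
[wo.dge] — violates constraint 3: syllable 2 onset /dg/ has 2 consonants (> 1) → illicit
Licit: [de], [ko], [sid] → 3.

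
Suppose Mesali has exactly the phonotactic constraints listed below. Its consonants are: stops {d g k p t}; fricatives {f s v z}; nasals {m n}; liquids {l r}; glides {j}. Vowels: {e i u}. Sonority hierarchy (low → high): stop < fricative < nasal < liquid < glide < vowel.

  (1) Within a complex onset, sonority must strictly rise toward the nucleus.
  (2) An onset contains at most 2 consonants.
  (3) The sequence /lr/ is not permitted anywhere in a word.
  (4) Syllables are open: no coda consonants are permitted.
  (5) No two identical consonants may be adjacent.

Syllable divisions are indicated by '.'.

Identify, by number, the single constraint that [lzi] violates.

1

[lzi]: syllable 1 onset /lz/: /l/ (liquid, 4) → /z/ (fricative, 2) does not rise.
This is a violation of constraint 1: "Within a complex onset, sonority must strictly rise toward the nucleus."
The remaining constraints (2, 3, 4, 5) are satisfied.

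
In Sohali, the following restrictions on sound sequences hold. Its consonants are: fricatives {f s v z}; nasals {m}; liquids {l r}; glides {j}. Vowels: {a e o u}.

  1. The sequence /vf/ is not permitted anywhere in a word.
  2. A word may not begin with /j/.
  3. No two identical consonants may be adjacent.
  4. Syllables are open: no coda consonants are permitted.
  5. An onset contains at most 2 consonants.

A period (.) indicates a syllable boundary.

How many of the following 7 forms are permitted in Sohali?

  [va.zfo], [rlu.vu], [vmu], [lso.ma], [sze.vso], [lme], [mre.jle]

7

[va.zfo] — σ1 onset /v/, coda /∅/ ok; σ2 onset /zf/ (2C), coda /∅/ ok → permitted
[rlu.vu] — σ1 onset /rl/ (2C), coda /∅/ ok; σ2 onset /v/, coda /∅/ ok → permitted
[vmu] — σ1 onset /vm/ (2C), coda /∅/ ok → permitted
[lso.ma] — σ1 onset /ls/ (2C), coda /∅/ ok; σ2 onset /m/, coda /∅/ ok → permitted
[sze.vso] — σ1 onset /sz/ (2C), coda /∅/ ok; σ2 onset /vs/ (2C), coda /∅/ ok → permitted
[lme] — σ1 onset /lm/ (2C), coda /∅/ ok → permitted
[mre.jle] — σ1 onset /mr/ (2C), coda /∅/ ok; σ2 onset /jl/ (2C), coda /∅/ ok → permitted
Permitted: [va.zfo], [rlu.vu], [vmu], [lso.ma], [sze.vso], [lme], [mre.jle] → 7.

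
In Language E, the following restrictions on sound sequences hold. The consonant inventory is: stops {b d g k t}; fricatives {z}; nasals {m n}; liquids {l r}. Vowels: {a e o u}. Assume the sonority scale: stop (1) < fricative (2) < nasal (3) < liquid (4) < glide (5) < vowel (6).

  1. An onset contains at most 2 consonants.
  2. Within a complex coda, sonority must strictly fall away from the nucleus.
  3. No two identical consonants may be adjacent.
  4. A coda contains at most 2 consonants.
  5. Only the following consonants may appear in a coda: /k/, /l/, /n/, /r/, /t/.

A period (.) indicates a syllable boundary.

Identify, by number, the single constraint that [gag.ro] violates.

[gag.ro]: syllable 1 coda contains /g/, which is not a licensed coda consonant.
This is a violation of constraint 5: "Only the following consonants may appear in a coda: /k/, /l/, /n/, /r/, /t/."
The remaining constraints (1, 2, 3, 4) are satisfied.

5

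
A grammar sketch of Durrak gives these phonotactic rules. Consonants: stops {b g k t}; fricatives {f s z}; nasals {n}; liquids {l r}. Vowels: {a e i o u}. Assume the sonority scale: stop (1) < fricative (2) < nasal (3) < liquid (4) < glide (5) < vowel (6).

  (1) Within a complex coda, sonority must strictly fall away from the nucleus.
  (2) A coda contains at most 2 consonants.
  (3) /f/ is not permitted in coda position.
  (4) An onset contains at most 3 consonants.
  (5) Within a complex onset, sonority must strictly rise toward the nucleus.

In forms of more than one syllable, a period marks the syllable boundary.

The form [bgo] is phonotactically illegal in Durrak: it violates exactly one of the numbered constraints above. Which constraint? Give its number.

5

[bgo]: syllable 1 onset /bg/: /b/ (stop, 1) → /g/ (stop, 1) does not rise.
This is a violation of constraint 5: "Within a complex onset, sonority must strictly rise toward the nucleus."
The remaining constraints (1, 2, 3, 4) are satisfied.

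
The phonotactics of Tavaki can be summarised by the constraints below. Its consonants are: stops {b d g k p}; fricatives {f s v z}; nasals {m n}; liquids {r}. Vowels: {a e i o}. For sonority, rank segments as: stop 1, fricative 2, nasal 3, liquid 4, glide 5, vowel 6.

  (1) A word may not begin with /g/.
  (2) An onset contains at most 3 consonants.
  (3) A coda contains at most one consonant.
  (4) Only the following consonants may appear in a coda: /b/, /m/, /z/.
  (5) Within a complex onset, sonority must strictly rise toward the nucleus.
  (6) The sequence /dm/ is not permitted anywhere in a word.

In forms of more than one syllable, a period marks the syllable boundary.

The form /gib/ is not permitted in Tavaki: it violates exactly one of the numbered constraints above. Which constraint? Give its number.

/gib/: word begins with /g/.
This is a violation of constraint 1: "A word may not begin with /g/."
The remaining constraints (2, 3, 4, 5, 6) are satisfied.

1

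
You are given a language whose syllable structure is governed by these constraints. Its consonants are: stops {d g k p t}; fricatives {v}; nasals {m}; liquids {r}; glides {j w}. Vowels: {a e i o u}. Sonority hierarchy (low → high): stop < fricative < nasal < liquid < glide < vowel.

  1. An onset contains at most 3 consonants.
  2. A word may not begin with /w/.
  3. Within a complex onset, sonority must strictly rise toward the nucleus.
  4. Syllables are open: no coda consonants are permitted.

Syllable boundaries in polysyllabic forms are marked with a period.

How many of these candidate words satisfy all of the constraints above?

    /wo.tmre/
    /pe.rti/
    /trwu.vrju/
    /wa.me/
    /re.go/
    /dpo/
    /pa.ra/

/wo.tmre/ — violates constraint 2: word begins with /w/ → not permitted
/pe.rti/ — violates constraint 3: syllable 2 onset /rt/: /r/ (liquid, 4) → /t/ (stop, 1) does not rise → not permitted
/trwu.vrju/ — σ1 onset /trw/ (1→4→5 rises), coda /∅/ ok; σ2 onset /vrj/ (2→4→5 rises), coda /∅/ ok → permitted
/wa.me/ — violates constraint 2: word begins with /w/ → not permitted
/re.go/ — σ1 onset /r/, coda /∅/ ok; σ2 onset /g/, coda /∅/ ok → permitted
/dpo/ — violates constraint 3: syllable 1 onset /dp/: /d/ (stop, 1) → /p/ (stop, 1) does not rise → not permitted
/pa.ra/ — σ1 onset /p/, coda /∅/ ok; σ2 onset /r/, coda /∅/ ok → permitted
Permitted: /trwu.vrju/, /re.go/, /pa.ra/ → 3.

3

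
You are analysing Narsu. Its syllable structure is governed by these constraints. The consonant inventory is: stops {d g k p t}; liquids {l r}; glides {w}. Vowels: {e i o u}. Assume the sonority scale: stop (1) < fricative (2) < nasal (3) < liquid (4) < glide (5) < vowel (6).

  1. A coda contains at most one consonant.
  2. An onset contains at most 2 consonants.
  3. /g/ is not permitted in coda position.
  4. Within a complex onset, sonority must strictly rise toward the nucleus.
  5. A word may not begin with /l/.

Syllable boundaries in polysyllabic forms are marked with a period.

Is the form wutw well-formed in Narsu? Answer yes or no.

wutw — violates constraint 1: syllable 1 coda /tw/ has 2 consonants (> 1) → ill-formed

no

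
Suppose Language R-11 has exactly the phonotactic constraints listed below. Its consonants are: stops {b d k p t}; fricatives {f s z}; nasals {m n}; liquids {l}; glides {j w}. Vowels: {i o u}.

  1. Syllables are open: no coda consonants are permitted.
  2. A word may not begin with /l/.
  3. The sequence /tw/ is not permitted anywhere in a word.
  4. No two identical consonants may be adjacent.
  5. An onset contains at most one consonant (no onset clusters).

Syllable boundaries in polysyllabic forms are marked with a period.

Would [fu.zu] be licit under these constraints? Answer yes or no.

[fu.zu] — σ1 onset /f/, coda /∅/ ok; σ2 onset /z/, coda /∅/ ok → licit

yes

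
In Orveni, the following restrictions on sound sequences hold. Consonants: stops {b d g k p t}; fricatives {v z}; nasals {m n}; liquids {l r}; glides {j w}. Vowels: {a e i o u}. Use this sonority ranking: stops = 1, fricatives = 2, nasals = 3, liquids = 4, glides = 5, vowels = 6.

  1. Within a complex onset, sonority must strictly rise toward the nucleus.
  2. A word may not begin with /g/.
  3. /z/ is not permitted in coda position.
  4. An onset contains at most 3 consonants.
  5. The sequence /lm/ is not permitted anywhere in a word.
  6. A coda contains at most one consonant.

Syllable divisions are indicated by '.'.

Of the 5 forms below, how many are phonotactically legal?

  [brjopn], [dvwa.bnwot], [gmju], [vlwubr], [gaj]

[brjopn] — violates constraint 6: syllable 1 coda /pn/ has 2 consonants (> 1) → phonotactically illegal
[dvwa.bnwot] — σ1 onset /dvw/ (1→2→5 rises), coda /∅/ ok; σ2 onset /bnw/ (1→3→5 rises), coda /t/ ok → phonotactically legal
[gmju] — violates constraint 2: word begins with /g/ → phonotactically illegal
[vlwubr] — violates constraint 6: syllable 1 coda /br/ has 2 consonants (> 1) → phonotactically illegal
[gaj] — violates constraint 2: word begins with /g/ → phonotactically illegal
Phonotactically legal: [dvwa.bnwot] → 1.

1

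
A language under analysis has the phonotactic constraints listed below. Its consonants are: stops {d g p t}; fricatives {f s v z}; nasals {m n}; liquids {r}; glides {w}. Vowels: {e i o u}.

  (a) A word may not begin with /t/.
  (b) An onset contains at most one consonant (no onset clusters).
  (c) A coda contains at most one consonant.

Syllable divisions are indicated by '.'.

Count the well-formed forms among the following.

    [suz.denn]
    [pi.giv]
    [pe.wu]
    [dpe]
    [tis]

2

[suz.denn] — violates constraint (c): syllable 2 coda /nn/ has 2 consonants (> 1) → ill-formed
[pi.giv] — σ1 onset /p/, coda /∅/ ok; σ2 onset /g/, coda /v/ ok → well-formed
[pe.wu] — σ1 onset /p/, coda /∅/ ok; σ2 onset /w/, coda /∅/ ok → well-formed
[dpe] — violates constraint (b): syllable 1 onset /dp/ has 2 consonants (> 1) → ill-formed
[tis] — violates constraint (a): word begins with /t/ → ill-formed
Well-formed: [pi.giv], [pe.wu] → 2.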